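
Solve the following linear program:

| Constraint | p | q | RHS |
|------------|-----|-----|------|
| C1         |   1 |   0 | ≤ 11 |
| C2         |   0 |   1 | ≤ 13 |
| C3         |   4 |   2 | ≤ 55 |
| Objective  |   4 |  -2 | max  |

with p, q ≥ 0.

Evaluate the objective at each vertex of the feasible region:
  z(0, 0) = 0
  z(11, 0) = 44  ←
  z(11, 5.5) = 33
  z(7.25, 13) = 3
  z(0, 13) = -26
The maximum is at p = 11, q = 0.

p = 11, q = 0, z = 44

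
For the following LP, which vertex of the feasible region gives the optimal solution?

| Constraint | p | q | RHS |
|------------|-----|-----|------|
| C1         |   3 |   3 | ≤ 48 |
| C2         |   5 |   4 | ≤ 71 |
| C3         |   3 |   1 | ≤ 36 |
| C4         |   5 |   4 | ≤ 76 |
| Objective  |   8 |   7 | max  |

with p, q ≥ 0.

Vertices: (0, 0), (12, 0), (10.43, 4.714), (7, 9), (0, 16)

Evaluate the objective at each vertex of the feasible region:
  z(0, 0) = 0
  z(12, 0) = 96
  z(10.43, 4.714) = 116.4
  z(7, 9) = 119  ←
  z(0, 16) = 112
The maximum is at p = 7, q = 9.

(7, 9)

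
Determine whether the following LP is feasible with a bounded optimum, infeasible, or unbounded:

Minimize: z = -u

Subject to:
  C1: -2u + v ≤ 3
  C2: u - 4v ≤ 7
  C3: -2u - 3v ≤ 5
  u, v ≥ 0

Unbounded (objective can decrease without bound)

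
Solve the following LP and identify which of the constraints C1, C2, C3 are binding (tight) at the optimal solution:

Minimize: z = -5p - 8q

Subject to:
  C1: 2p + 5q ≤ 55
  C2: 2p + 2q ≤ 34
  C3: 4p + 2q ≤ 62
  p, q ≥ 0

At p = 10, q = 7, compute slack b - a·x for each constraint:
  C1: 55 − 55 = 0  (binding)
  C2: 34 − 34 = 0  (binding)
  C3: 62 − 54 = 8  (slack)

Optimal: p = 10, q = 7
Binding: C1, C2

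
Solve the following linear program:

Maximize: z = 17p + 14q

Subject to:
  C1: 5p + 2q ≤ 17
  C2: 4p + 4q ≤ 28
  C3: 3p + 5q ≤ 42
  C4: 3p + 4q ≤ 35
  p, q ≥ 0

Evaluate the objective at each vertex of the feasible region:
  z(0, 0) = 0
  z(3.4, 0) = 57.8
  z(1, 6) = 101  ←
  z(0, 7) = 98
The maximum is at p = 1, q = 6.

p = 1, q = 6, z = 101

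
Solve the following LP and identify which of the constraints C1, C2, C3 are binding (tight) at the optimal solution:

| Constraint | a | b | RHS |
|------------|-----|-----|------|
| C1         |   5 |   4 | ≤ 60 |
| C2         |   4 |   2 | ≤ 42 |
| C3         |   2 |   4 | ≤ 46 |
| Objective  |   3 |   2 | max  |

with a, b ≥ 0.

At a = 8, b = 5, compute slack b - a·x for each constraint:
  C1: 60 − 60 = 0  (binding)
  C2: 42 − 42 = 0  (binding)
  C3: 46 − 36 = 10  (slack)

Optimal: a = 8, b = 5
Binding: C1, C2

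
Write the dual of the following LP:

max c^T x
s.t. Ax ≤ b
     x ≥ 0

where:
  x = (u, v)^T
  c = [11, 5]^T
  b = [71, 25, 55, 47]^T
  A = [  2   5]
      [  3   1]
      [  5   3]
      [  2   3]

Primal max cᵀx s.t. Ax ≤ b, x ≥ 0  →  Dual min bᵀy s.t. Aᵀy ≥ c, y ≥ 0.

Minimize: z = 71y1 + 25y2 + 55y3 + 47y4

Subject to:
  2y1 + 3y2 + 5y3 + 2y4 ≥ 11
  5y1 + y2 + 3y3 + 3y4 ≥ 5
  y1, y2, y3, y4 ≥ 0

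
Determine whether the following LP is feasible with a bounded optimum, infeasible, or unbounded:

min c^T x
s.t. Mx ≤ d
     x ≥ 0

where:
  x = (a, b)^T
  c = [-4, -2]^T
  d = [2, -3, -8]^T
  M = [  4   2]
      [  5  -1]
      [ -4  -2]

Infeasible (no feasible solution exists)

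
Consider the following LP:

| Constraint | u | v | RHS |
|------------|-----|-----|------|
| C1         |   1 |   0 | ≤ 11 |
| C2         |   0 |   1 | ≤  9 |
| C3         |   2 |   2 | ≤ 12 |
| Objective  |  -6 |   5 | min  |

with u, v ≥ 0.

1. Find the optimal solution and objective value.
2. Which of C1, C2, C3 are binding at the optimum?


1. u = 6, v = 0, z = -36
2. C3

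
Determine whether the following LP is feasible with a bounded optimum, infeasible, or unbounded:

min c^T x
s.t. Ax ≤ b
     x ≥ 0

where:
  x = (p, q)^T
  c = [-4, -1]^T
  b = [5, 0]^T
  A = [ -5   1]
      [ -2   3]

Unbounded (objective can decrease without bound)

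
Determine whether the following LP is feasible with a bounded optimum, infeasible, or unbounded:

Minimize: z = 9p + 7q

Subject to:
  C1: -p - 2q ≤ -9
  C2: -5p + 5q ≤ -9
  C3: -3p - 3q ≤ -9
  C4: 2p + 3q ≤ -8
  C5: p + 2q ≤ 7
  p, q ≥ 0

Infeasible (no feasible solution exists)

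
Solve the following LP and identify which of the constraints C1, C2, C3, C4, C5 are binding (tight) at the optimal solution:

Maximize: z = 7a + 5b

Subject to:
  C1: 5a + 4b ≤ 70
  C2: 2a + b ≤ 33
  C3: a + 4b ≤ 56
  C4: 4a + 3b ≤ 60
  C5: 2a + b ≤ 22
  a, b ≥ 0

At a = 6, b = 10, compute slack b - a·x for each constraint:
  C1: 70 − 70 = 0  (binding)
  C2: 33 − 22 = 11  (slack)
  C3: 56 − 46 = 10  (slack)
  C4: 60 − 54 = 6  (slack)
  C5: 22 − 22 = 0  (binding)

Optimal: a = 6, b = 10
Binding: C1, C5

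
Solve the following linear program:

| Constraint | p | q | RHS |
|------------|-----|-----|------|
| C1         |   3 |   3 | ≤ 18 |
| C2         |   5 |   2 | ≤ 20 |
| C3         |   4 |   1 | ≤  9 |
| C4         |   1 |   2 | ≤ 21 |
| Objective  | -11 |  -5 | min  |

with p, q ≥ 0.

Evaluate the objective at each vertex of the feasible region:
  z(0, 0) = 0
  z(2.25, 0) = -24.75
  z(1, 5) = -36  ←
  z(0, 6) = -30
The minimum is at p = 1, q = 5.

p = 1, q = 5, z = -36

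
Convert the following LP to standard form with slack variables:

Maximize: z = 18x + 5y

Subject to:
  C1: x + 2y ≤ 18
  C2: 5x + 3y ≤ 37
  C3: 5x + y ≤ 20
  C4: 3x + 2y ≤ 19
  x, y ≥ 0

max z = 18x + 5y

s.t.
  x + 2y + s1 = 18
  5x + 3y + s2 = 37
  5x + y + s3 = 20
  3x + 2y + s4 = 19
  x, y, s1, s2, s3, s4 ≥ 0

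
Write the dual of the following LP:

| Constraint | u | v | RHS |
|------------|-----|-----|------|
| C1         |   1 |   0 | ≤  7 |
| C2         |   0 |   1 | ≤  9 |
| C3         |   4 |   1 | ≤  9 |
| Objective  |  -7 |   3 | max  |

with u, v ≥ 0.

Primal max cᵀx s.t. Ax ≤ b, x ≥ 0  →  Dual min bᵀy s.t. Aᵀy ≥ c, y ≥ 0.

Minimize: z = 7y1 + 9y2 + 9y3

Subject to:
  y1 + 4y3 ≥ -7
  y2 + y3 ≥ 3
  y1, y2, y3 ≥ 0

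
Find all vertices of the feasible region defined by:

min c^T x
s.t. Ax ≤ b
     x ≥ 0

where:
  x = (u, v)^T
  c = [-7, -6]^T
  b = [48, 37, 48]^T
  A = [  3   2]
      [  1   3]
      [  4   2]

(0, 0), (12, 0), (7, 10), (0, 12.33)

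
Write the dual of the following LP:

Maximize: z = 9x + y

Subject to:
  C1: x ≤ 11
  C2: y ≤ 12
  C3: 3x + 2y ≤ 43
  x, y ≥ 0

Primal max cᵀx s.t. Ax ≤ b, x ≥ 0  →  Dual min bᵀy s.t. Aᵀy ≥ c, y ≥ 0.

Minimize: z = 11y1 + 12y2 + 43y3

Subject to:
  y1 + 3y3 ≥ 9
  y2 + 2y3 ≥ 1
  y1, y2, y3 ≥ 0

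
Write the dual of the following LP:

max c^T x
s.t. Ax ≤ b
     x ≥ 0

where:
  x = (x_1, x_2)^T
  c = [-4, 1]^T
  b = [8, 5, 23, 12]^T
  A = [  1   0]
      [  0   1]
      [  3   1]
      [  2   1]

Primal max cᵀx s.t. Ax ≤ b, x ≥ 0  →  Dual min bᵀy s.t. Aᵀy ≥ c, y ≥ 0.

Minimize: z = 8y1 + 5y2 + 23y3 + 12y4

Subject to:
  y1 + 3y3 + 2y4 ≥ -4
  y2 + y3 + y4 ≥ 1
  y1, y2, y3, y4 ≥ 0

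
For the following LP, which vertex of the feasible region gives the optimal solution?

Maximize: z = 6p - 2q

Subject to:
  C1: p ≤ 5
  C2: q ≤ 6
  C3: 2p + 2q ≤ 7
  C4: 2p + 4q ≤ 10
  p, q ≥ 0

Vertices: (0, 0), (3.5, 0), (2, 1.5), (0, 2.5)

Evaluate the objective at each vertex of the feasible region:
  z(0, 0) = 0
  z(3.5, 0) = 21  ←
  z(2, 1.5) = 9
  z(0, 2.5) = -5
The maximum is at p = 3.5, q = 0.

(3.5, 0)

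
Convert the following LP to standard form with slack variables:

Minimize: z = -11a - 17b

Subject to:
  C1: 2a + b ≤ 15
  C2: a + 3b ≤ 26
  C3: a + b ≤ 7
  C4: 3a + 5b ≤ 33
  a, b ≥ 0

min z = -11a - 17b

s.t.
  2a + b + s1 = 15
  a + 3b + s2 = 26
  a + b + s3 = 7
  3a + 5b + s4 = 33
  a, b, s1, s2, s3, s4 ≥ 0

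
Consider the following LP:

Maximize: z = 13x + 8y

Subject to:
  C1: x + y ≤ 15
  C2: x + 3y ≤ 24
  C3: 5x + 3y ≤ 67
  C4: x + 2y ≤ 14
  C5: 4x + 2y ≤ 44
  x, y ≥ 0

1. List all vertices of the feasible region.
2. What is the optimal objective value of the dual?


1. (0, 0), (11, 0), (10, 2), (0, 7)
2. 146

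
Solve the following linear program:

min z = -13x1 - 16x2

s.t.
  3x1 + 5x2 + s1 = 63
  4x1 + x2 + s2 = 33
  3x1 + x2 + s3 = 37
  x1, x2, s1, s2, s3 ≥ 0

Evaluate the objective at each vertex of the feasible region:
  z(0, 0) = 0
  z(8.25, 0) = -107.2
  z(6, 9) = -222  ←
  z(0, 12.6) = -201.6
The minimum is at x1 = 6, x2 = 9.

x1 = 6, x2 = 9, z = -222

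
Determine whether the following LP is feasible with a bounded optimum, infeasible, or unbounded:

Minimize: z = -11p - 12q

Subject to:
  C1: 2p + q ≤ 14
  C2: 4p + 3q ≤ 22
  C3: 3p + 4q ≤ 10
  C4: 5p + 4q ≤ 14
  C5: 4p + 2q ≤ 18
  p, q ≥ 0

Feasible with a bounded optimal solution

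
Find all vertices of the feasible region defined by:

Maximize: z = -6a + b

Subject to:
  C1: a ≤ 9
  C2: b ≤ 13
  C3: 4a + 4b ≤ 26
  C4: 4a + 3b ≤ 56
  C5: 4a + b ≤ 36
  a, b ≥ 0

(0, 0), (6.5, 0), (0, 6.5)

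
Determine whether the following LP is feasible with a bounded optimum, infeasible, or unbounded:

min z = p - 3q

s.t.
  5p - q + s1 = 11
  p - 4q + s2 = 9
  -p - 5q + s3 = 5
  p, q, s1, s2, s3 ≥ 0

Unbounded (objective can decrease without bound)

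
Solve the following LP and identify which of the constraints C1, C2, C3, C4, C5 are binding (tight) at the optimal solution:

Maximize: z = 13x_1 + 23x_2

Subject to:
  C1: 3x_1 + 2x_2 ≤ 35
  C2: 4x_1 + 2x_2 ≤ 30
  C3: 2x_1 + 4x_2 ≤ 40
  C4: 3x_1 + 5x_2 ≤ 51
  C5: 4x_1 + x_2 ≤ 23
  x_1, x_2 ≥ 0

At x_1 = 2, x_2 = 9, compute slack b - a·x for each constraint:
  C1: 35 − 24 = 11  (slack)
  C2: 30 − 26 = 4  (slack)
  C3: 40 − 40 = 0  (binding)
  C4: 51 − 51 = 0  (binding)
  C5: 23 − 17 = 6  (slack)

Optimal: x_1 = 2, x_2 = 9
Binding: C3, C4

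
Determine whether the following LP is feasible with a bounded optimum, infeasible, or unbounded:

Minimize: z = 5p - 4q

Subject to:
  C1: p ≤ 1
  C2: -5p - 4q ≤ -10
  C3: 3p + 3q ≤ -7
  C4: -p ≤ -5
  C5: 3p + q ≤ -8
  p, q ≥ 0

Infeasible (no feasible solution exists)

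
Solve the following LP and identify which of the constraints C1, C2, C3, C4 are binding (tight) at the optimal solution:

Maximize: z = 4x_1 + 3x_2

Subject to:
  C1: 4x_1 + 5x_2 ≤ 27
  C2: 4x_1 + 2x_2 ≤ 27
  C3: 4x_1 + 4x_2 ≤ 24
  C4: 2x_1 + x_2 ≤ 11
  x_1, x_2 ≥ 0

At x_1 = 5, x_2 = 1, compute slack b - a·x for each constraint:
  C1: 27 − 25 = 2  (slack)
  C2: 27 − 22 = 5  (slack)
  C3: 24 − 24 = 0  (binding)
  C4: 11 − 11 = 0  (binding)

Optimal: x_1 = 5, x_2 = 1
Binding: C3, C4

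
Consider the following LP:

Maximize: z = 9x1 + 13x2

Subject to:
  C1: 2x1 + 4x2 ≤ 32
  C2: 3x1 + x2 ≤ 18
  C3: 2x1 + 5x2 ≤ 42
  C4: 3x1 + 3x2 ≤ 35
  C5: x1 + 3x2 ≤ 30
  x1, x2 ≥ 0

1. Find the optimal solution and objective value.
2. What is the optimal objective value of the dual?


1. x1 = 4, x2 = 6, z = 114
2. 114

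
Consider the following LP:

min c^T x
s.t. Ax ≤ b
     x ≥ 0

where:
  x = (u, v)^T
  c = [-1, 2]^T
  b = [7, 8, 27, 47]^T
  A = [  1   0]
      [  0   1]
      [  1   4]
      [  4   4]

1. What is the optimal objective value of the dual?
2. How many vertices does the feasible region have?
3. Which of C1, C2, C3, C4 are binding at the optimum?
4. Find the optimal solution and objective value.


1. -7
2. 5
3. C1
4. u = 7, v = 0, z = -7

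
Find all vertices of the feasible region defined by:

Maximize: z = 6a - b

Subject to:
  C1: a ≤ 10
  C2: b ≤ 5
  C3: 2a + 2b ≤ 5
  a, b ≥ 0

(0, 0), (2.5, 0), (0, 2.5)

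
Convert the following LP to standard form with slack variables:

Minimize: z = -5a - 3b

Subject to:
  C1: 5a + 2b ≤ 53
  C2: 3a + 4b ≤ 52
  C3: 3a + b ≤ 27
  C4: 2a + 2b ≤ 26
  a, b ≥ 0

min z = -5a - 3b

s.t.
  5a + 2b + s1 = 53
  3a + 4b + s2 = 52
  3a + b + s3 = 27
  2a + 2b + s4 = 26
  a, b, s1, s2, s3, s4 ≥ 0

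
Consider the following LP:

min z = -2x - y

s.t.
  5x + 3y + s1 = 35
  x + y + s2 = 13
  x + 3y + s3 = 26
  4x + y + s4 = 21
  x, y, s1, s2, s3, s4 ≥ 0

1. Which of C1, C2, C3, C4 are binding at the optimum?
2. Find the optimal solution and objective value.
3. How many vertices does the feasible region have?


1. C1, C4
2. x = 4, y = 5, z = -13
3. 5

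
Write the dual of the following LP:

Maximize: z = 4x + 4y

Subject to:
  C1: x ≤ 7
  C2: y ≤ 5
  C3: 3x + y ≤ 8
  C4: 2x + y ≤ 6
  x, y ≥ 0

Primal max cᵀx s.t. Ax ≤ b, x ≥ 0  →  Dual min bᵀy s.t. Aᵀy ≥ c, y ≥ 0.

Minimize: z = 7y1 + 5y2 + 8y3 + 6y4

Subject to:
  y1 + 3y3 + 2y4 ≥ 4
  y2 + y3 + y4 ≥ 4
  y1, y2, y3, y4 ≥ 0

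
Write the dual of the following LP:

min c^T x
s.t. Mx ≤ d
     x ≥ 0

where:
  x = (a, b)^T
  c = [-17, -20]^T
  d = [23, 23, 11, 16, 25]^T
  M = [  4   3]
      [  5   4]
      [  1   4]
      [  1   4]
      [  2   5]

Primal min cᵀx s.t. Ax ≤ b, x ≥ 0  →  Dual max −bᵀy s.t. Aᵀy ≥ −c, y ≥ 0.

Maximize: z = -23y1 - 23y2 - 11y3 - 16y4 - 25y5

Subject to:
  4y1 + 5y2 + y3 + y4 + 2y5 ≥ 17
  3y1 + 4y2 + 4y3 + 4y4 + 5y5 ≥ 20
  y1, y2, y3, y4, y5 ≥ 0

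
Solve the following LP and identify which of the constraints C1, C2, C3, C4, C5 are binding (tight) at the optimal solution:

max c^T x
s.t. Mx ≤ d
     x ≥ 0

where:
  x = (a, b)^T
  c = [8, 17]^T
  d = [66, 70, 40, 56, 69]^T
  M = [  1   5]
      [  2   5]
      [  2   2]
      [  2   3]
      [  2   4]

At a = 10, b = 10, compute slack b - a·x for each constraint:
  C1: 66 − 60 = 6  (slack)
  C2: 70 − 70 = 0  (binding)
  C3: 40 − 40 = 0  (binding)
  C4: 56 − 50 = 6  (slack)
  C5: 69 − 60 = 9  (slack)

Optimal: a = 10, b = 10
Binding: C2, C3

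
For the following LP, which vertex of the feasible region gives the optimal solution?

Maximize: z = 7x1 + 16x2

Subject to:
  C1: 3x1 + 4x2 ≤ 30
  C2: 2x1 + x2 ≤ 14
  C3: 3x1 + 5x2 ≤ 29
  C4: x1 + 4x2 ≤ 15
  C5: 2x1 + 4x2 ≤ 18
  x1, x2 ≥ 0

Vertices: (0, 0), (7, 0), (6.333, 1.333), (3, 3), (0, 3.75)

Evaluate the objective at each vertex of the feasible region:
  z(0, 0) = 0
  z(7, 0) = 49
  z(6.333, 1.333) = 65.67
  z(3, 3) = 69  ←
  z(0, 3.75) = 60
The maximum is at x1 = 3, x2 = 3.

(3, 3)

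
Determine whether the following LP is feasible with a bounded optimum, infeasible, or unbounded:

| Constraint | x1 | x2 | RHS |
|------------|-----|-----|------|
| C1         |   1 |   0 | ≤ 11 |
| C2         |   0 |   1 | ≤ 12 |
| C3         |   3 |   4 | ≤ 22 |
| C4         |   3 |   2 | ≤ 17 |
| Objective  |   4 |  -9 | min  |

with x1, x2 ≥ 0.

Feasible with a bounded optimal solution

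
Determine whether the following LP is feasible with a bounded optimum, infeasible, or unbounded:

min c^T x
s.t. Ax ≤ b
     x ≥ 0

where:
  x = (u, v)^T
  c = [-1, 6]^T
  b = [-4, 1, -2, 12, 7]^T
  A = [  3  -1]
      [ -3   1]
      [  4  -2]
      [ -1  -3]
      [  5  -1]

Infeasible (no feasible solution exists)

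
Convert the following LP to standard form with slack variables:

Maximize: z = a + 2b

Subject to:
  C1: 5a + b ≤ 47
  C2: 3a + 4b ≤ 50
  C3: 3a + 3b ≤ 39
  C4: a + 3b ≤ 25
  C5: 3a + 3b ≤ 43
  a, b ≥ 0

max z = a + 2b

s.t.
  5a + b + s1 = 47
  3a + 4b + s2 = 50
  3a + 3b + s3 = 39
  a + 3b + s4 = 25
  3a + 3b + s5 = 43
  a, b, s1, s2, s3, s4, s5 ≥ 0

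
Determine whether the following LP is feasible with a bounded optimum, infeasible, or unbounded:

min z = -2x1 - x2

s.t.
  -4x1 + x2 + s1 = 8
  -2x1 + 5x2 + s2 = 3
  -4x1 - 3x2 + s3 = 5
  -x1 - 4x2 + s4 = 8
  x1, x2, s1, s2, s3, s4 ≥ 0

Unbounded (objective can decrease without bound)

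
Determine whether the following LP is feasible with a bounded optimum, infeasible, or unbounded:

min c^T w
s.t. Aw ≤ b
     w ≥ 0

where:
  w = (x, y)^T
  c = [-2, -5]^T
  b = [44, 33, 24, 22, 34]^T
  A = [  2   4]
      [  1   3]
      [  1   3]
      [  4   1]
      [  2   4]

Feasible with a bounded optimal solution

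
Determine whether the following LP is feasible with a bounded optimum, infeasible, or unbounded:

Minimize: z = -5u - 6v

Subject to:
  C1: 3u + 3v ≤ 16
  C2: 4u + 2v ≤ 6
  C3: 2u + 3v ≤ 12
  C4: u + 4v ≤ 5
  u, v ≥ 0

Feasible with a bounded optimal solution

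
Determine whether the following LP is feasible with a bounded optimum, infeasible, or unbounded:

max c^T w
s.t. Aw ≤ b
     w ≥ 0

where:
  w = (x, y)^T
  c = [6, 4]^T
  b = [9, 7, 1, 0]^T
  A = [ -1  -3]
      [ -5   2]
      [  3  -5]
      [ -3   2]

Unbounded (objective can increase without bound)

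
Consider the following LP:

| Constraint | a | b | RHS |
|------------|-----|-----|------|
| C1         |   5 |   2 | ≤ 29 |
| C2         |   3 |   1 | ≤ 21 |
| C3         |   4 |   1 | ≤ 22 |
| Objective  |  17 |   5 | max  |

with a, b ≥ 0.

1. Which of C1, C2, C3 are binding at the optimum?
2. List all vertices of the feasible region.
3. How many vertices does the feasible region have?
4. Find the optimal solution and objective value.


1. C1, C3
2. (0, 0), (5.5, 0), (5, 2), (0, 14.5)
3. 4
4. a = 5, b = 2, z = 95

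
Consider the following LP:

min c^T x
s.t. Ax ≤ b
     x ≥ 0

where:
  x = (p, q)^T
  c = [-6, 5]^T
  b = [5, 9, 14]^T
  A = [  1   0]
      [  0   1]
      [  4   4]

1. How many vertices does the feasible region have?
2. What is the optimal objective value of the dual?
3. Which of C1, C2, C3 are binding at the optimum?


1. 3
2. -21
3. C3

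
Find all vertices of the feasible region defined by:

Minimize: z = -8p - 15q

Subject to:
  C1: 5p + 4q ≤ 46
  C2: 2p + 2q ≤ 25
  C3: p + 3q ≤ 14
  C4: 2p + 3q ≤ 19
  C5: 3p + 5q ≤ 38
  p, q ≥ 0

(0, 0), (9.2, 0), (8.857, 0.4286), (5, 3), (0, 4.667)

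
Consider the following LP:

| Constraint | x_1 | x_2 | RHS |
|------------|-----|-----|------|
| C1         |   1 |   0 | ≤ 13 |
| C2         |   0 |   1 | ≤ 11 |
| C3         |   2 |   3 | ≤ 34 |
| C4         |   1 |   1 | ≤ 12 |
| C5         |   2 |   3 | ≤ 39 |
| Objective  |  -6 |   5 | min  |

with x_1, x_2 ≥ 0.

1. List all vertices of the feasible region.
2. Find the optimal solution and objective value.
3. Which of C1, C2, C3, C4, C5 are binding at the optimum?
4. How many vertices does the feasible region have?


1. (0, 0), (12, 0), (2, 10), (0.5, 11), (0, 11)
2. x_1 = 12, x_2 = 0, z = -72
3. C4
4. 5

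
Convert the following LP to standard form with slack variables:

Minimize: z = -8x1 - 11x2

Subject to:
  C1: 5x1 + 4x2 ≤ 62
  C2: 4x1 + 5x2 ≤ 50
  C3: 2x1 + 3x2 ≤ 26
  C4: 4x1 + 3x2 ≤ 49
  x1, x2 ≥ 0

min z = -8x1 - 11x2

s.t.
  5x1 + 4x2 + s1 = 62
  4x1 + 5x2 + s2 = 50
  2x1 + 3x2 + s3 = 26
  4x1 + 3x2 + s4 = 49
  x1, x2, s1, s2, s3, s4 ≥ 0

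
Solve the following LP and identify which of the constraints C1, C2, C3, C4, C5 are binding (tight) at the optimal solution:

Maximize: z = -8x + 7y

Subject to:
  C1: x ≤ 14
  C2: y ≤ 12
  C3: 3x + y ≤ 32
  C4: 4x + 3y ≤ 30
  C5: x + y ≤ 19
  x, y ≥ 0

At x = 0, y = 10, compute slack b - a·x for each constraint:
  C1: 14 − 0 = 14  (slack)
  C2: 12 − 10 = 2  (slack)
  C3: 32 − 10 = 22  (slack)
  C4: 30 − 30 = 0  (binding)
  C5: 19 − 10 = 9  (slack)

Optimal: x = 0, y = 10
Binding: C4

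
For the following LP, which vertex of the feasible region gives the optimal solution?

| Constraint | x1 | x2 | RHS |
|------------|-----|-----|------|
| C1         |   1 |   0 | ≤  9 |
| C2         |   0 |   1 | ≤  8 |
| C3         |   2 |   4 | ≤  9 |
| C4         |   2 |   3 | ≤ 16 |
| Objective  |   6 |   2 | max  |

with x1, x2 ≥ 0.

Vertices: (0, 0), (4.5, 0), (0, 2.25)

Evaluate the objective at each vertex of the feasible region:
  z(0, 0) = 0
  z(4.5, 0) = 27  ←
  z(0, 2.25) = 4.5
The maximum is at x1 = 4.5, x2 = 0.

(4.5, 0)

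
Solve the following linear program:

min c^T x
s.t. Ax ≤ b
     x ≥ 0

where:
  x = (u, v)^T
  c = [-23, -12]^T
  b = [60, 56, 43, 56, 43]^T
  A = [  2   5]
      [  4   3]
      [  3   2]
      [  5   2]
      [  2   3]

Evaluate the objective at each vertex of the feasible region:
  z(0, 0) = 0
  z(11.2, 0) = -257.6
  z(8, 8) = -280  ←
  z(7.143, 9.143) = -274
  z(0, 12) = -144
The minimum is at u = 8, v = 8.

u = 8, v = 8, z = -280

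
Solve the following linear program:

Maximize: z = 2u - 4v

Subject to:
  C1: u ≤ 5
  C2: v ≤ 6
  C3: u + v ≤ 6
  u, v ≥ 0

Evaluate the objective at each vertex of the feasible region:
  z(0, 0) = 0
  z(5, 0) = 10  ←
  z(5, 1) = 6
  z(0, 6) = -24
The maximum is at u = 5, v = 0.

u = 5, v = 0, z = 10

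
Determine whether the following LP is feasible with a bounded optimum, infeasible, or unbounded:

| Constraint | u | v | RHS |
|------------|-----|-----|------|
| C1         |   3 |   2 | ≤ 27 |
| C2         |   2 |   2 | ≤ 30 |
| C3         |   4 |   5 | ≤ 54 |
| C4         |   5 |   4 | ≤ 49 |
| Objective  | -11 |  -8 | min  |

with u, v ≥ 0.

Feasible with a bounded optimal solution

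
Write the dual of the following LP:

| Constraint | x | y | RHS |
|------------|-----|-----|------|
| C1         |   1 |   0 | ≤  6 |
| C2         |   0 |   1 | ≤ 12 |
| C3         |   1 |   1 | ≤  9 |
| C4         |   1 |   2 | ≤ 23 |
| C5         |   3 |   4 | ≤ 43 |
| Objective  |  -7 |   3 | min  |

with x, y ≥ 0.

Primal min cᵀx s.t. Ax ≤ b, x ≥ 0  →  Dual max −bᵀy s.t. Aᵀy ≥ −c, y ≥ 0.

Maximize: z = -6y1 - 12y2 - 9y3 - 23y4 - 43y5

Subject to:
  y1 + y3 + y4 + 3y5 ≥ 7
  y2 + y3 + 2y4 + 4y5 ≥ -3
  y1, y2, y3, y4, y5 ≥ 0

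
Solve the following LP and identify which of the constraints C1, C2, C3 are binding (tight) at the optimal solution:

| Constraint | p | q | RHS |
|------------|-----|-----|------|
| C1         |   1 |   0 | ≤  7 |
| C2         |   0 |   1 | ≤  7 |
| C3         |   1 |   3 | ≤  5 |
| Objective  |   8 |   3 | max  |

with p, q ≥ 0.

At p = 5, q = 0, compute slack b - a·x for each constraint:
  C1: 7 − 5 = 2  (slack)
  C2: 7 − 0 = 7  (slack)
  C3: 5 − 5 = 0  (binding)

Optimal: p = 5, q = 0
Binding: C3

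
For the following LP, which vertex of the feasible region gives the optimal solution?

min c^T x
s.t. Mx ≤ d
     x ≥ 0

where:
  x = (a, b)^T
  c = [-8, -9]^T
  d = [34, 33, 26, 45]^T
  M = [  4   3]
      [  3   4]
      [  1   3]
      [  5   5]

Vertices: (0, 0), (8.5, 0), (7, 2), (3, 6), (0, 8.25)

Evaluate the objective at each vertex of the feasible region:
  z(0, 0) = 0
  z(8.5, 0) = -68
  z(7, 2) = -74
  z(3, 6) = -78  ←
  z(0, 8.25) = -74.25
The minimum is at a = 3, b = 6.

(3, 6)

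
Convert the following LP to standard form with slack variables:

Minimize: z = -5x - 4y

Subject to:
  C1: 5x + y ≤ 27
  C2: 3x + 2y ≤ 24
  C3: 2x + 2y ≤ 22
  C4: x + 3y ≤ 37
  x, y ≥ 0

min z = -5x - 4y

s.t.
  5x + y + s1 = 27
  3x + 2y + s2 = 24
  2x + 2y + s3 = 22
  x + 3y + s4 = 37
  x, y, s1, s2, s3, s4 ≥ 0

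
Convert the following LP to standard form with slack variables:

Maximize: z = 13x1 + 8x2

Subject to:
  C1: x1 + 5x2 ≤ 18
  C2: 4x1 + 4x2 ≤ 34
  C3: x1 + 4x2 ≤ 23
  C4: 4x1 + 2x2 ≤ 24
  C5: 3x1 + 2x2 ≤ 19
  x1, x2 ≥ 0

max z = 13x1 + 8x2

s.t.
  x1 + 5x2 + s1 = 18
  4x1 + 4x2 + s2 = 34
  x1 + 4x2 + s3 = 23
  4x1 + 2x2 + s4 = 24
  3x1 + 2x2 + s5 = 19
  x1, x2, s1, s2, s3, s4, s5 ≥ 0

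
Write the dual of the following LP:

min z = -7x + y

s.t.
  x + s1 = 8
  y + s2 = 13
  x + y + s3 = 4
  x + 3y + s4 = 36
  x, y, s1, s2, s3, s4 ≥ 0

Primal min cᵀx s.t. Ax ≤ b, x ≥ 0  →  Dual max −bᵀy s.t. Aᵀy ≥ −c, y ≥ 0.

Maximize: z = -8y1 - 13y2 - 4y3 - 36y4

Subject to:
  y1 + y3 + y4 ≥ 7
  y2 + y3 + 3y4 ≥ -1
  y1, y2, y3, y4 ≥ 0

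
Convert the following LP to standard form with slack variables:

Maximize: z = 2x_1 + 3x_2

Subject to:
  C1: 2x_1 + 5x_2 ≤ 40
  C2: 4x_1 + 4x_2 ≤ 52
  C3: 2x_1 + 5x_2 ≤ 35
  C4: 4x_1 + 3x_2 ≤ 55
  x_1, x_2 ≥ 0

max z = 2x_1 + 3x_2

s.t.
  2x_1 + 5x_2 + s1 = 40
  4x_1 + 4x_2 + s2 = 52
  2x_1 + 5x_2 + s3 = 35
  4x_1 + 3x_2 + s4 = 55
  x_1, x_2, s1, s2, s3, s4 ≥ 0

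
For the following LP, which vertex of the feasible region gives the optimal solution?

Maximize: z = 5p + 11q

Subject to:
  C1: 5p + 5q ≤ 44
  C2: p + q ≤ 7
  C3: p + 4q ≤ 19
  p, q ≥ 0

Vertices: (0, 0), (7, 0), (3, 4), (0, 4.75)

Evaluate the objective at each vertex of the feasible region:
  z(0, 0) = 0
  z(7, 0) = 35
  z(3, 4) = 59  ←
  z(0, 4.75) = 52.25
The maximum is at p = 3, q = 4.

(3, 4)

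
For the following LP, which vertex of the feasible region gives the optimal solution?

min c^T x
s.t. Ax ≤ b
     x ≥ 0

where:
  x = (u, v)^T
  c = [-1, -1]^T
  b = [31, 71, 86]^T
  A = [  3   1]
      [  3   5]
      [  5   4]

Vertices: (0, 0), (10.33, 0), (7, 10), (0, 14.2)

Evaluate the objective at each vertex of the feasible region:
  z(0, 0) = 0
  z(10.33, 0) = -10.33
  z(7, 10) = -17  ←
  z(0, 14.2) = -14.2
The minimum is at u = 7, v = 10.

(7, 10)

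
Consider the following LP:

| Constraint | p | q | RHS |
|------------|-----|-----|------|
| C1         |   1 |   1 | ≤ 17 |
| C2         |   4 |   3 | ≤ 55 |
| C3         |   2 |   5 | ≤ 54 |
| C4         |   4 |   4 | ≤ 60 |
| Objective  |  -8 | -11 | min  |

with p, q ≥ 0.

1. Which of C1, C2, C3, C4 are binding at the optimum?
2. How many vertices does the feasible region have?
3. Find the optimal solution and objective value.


1. C3, C4
2. 5
3. p = 7, q = 8, z = -144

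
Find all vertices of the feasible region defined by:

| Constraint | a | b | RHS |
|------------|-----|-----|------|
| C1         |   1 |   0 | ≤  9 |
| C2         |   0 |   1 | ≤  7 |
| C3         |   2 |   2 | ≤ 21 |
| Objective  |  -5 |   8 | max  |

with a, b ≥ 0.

(0, 0), (9, 0), (9, 1.5), (3.5, 7), (0, 7)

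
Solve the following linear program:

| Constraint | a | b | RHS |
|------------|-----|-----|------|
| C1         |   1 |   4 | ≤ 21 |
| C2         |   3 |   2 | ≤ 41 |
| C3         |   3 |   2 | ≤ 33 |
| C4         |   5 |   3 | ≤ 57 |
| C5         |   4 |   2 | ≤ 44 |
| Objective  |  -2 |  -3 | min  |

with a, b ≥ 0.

Evaluate the objective at each vertex of the feasible region:
  z(0, 0) = 0
  z(11, 0) = -22
  z(9, 3) = -27  ←
  z(0, 5.25) = -15.75
The minimum is at a = 9, b = 3.

a = 9, b = 3, z = -27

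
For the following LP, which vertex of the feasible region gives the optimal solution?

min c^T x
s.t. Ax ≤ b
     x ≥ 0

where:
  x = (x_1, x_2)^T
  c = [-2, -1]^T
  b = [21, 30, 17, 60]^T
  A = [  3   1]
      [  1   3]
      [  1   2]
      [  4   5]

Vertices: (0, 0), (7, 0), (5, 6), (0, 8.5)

Evaluate the objective at each vertex of the feasible region:
  z(0, 0) = 0
  z(7, 0) = -14
  z(5, 6) = -16  ←
  z(0, 8.5) = -8.5
The minimum is at x_1 = 5, x_2 = 6.

(5, 6)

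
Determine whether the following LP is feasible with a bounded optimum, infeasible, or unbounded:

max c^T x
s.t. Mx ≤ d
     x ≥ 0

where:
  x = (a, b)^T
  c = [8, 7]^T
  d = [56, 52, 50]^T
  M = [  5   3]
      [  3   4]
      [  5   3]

Feasible with a bounded optimal solution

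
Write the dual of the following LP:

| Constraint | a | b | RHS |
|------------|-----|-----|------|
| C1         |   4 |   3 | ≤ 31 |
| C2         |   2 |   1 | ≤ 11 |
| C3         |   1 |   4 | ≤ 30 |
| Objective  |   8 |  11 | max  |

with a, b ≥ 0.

Primal max cᵀx s.t. Ax ≤ b, x ≥ 0  →  Dual min bᵀy s.t. Aᵀy ≥ c, y ≥ 0.

Minimize: z = 31y1 + 11y2 + 30y3

Subject to:
  4y1 + 2y2 + y3 ≥ 8
  3y1 + y2 + 4y3 ≥ 11
  y1, y2, y3 ≥ 0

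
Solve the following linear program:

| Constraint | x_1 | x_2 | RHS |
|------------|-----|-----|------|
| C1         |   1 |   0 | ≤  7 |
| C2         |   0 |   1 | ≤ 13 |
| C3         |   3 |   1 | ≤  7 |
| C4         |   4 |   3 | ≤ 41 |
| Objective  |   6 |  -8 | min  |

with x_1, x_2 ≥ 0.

Evaluate the objective at each vertex of the feasible region:
  z(0, 0) = 0
  z(2.333, 0) = 14
  z(0, 7) = -56  ←
The minimum is at x_1 = 0, x_2 = 7.

x_1 = 0, x_2 = 7, z = -56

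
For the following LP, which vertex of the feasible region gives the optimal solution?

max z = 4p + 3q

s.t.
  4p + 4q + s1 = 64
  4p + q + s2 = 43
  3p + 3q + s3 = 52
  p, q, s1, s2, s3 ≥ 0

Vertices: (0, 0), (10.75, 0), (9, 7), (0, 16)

Evaluate the objective at each vertex of the feasible region:
  z(0, 0) = 0
  z(10.75, 0) = 43
  z(9, 7) = 57  ←
  z(0, 16) = 48
The maximum is at p = 9, q = 7.

(9, 7)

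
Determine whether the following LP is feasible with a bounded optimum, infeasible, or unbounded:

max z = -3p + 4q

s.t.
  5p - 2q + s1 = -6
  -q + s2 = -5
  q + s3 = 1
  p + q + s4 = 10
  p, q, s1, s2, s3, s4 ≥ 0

Infeasible (no feasible solution exists)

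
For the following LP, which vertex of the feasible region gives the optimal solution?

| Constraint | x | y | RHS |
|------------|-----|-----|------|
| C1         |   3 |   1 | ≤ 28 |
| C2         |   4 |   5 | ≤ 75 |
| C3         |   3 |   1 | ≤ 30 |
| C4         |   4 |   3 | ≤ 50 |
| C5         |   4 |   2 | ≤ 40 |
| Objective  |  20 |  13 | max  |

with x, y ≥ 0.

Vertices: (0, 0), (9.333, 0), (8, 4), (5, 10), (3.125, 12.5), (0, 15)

Evaluate the objective at each vertex of the feasible region:
  z(0, 0) = 0
  z(9.333, 0) = 186.7
  z(8, 4) = 212
  z(5, 10) = 230  ←
  z(3.125, 12.5) = 225
  z(0, 15) = 195
The maximum is at x = 5, y = 10.

(5, 10)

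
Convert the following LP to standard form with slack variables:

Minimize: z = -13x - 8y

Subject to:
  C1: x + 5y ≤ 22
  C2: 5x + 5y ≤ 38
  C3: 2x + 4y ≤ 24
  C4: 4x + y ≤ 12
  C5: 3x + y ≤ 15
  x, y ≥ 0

min z = -13x - 8y

s.t.
  x + 5y + s1 = 22
  5x + 5y + s2 = 38
  2x + 4y + s3 = 24
  4x + y + s4 = 12
  3x + y + s5 = 15
  x, y, s1, s2, s3, s4, s5 ≥ 0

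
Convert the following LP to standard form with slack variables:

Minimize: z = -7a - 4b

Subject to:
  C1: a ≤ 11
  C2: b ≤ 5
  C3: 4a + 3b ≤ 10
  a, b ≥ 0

min z = -7a - 4b

s.t.
  a + s1 = 11
  b + s2 = 5
  4a + 3b + s3 = 10
  a, b, s1, s2, s3 ≥ 0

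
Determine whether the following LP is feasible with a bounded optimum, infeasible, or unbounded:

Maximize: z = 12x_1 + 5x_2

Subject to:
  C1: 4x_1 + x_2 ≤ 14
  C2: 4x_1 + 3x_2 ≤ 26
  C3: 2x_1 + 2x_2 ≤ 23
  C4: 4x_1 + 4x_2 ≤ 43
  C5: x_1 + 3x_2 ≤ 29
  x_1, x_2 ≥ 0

Feasible with a bounded optimal solution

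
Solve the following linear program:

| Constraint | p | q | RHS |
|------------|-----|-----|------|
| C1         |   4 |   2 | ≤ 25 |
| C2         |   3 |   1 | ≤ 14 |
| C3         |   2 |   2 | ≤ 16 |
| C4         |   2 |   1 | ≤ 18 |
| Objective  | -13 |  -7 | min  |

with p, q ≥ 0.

Evaluate the objective at each vertex of the feasible region:
  z(0, 0) = 0
  z(4.667, 0) = -60.67
  z(3, 5) = -74  ←
  z(0, 8) = -56
The minimum is at p = 3, q = 5.

p = 3, q = 5, z = -74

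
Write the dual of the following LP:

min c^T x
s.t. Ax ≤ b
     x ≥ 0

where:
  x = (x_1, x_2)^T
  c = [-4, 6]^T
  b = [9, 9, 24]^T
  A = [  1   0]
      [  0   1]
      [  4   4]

Primal min cᵀx s.t. Ax ≤ b, x ≥ 0  →  Dual max −bᵀy s.t. Aᵀy ≥ −c, y ≥ 0.

Maximize: z = -9y1 - 9y2 - 24y3

Subject to:
  y1 + 4y3 ≥ 4
  y2 + 4y3 ≥ -6
  y1, y2, y3 ≥ 0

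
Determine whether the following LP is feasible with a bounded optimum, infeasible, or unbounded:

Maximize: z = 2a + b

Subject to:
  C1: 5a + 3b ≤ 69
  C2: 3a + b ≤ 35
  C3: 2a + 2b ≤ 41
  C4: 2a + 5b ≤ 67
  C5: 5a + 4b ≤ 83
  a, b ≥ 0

Feasible with a bounded optimal solution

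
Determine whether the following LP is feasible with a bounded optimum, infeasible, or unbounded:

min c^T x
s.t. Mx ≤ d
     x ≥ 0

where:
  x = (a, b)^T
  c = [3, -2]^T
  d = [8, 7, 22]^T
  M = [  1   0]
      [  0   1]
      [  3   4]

Feasible with a bounded optimal solution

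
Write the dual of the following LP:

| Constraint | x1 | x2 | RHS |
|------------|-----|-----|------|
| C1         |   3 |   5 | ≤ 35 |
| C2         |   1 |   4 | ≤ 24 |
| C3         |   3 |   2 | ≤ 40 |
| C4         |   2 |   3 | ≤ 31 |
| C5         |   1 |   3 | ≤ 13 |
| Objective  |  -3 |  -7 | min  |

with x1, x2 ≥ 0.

Primal min cᵀx s.t. Ax ≤ b, x ≥ 0  →  Dual max −bᵀy s.t. Aᵀy ≥ −c, y ≥ 0.

Maximize: z = -35y1 - 24y2 - 40y3 - 31y4 - 13y5

Subject to:
  3y1 + y2 + 3y3 + 2y4 + y5 ≥ 3
  5y1 + 4y2 + 2y3 + 3y4 + 3y5 ≥ 7
  y1, y2, y3, y4, y5 ≥ 0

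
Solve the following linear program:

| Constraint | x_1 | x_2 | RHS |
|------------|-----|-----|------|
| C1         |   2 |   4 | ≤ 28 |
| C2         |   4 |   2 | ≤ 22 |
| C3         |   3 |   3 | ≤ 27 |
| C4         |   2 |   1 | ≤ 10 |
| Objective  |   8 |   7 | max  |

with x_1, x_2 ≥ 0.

Evaluate the objective at each vertex of the feasible region:
  z(0, 0) = 0
  z(5, 0) = 40
  z(2, 6) = 58  ←
  z(0, 7) = 49
The maximum is at x_1 = 2, x_2 = 6.

x_1 = 2, x_2 = 6, z = 58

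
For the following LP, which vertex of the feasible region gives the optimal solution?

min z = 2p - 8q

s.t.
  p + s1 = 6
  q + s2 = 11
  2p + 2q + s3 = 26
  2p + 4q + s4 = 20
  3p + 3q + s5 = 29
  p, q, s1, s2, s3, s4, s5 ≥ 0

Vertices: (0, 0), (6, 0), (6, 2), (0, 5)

Evaluate the objective at each vertex of the feasible region:
  z(0, 0) = 0
  z(6, 0) = 12
  z(6, 2) = -4
  z(0, 5) = -40  ←
The minimum is at p = 0, q = 5.

(0, 5)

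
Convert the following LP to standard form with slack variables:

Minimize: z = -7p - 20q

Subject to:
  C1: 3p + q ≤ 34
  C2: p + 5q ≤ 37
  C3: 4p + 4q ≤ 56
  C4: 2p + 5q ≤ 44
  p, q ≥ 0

min z = -7p - 20q

s.t.
  3p + q + s1 = 34
  p + 5q + s2 = 37
  4p + 4q + s3 = 56
  2p + 5q + s4 = 44
  p, q, s1, s2, s3, s4 ≥ 0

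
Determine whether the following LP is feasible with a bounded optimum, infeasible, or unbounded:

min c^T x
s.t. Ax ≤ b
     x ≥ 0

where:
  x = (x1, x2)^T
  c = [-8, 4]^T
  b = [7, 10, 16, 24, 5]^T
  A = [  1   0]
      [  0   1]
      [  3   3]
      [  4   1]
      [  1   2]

Feasible with a bounded optimal solution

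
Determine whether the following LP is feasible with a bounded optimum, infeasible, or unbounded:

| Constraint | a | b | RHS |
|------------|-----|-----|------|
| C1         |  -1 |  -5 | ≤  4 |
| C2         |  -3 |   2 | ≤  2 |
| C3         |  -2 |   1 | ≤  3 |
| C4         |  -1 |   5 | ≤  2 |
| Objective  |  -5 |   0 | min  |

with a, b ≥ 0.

Unbounded (objective can decrease without bound)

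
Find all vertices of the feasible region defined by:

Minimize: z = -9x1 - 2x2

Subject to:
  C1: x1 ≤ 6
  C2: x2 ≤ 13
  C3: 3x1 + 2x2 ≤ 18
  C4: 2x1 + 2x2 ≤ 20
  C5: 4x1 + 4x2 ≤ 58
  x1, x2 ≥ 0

(0, 0), (6, 0), (0, 9)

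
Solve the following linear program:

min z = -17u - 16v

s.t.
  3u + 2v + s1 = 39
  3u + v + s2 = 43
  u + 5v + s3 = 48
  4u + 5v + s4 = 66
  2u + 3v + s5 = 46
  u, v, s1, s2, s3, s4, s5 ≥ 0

Evaluate the objective at each vertex of the feasible region:
  z(0, 0) = 0
  z(13, 0) = -221
  z(9, 6) = -249  ←
  z(6, 8.4) = -236.4
  z(0, 9.6) = -153.6
The minimum is at u = 9, v = 6.

u = 9, v = 6, z = -249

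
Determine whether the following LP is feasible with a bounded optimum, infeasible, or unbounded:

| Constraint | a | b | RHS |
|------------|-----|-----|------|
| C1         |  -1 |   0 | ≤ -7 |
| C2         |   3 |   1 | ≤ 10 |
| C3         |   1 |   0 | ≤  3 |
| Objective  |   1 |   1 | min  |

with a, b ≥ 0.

Infeasible (no feasible solution exists)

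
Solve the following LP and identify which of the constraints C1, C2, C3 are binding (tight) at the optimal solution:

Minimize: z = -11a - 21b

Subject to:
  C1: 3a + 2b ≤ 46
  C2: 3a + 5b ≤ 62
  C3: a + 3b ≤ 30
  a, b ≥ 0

At a = 9, b = 7, compute slack b - a·x for each constraint:
  C1: 46 − 41 = 5  (slack)
  C2: 62 − 62 = 0  (binding)
  C3: 30 − 30 = 0  (binding)

Optimal: a = 9, b = 7
Binding: C2, C3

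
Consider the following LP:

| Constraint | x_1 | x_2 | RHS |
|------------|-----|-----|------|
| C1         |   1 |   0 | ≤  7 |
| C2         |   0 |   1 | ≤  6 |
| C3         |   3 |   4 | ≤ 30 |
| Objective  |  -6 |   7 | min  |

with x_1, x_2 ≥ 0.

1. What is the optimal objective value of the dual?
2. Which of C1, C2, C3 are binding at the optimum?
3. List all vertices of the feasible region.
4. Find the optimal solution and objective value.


1. -42
2. C1
3. (0, 0), (7, 0), (7, 2.25), (2, 6), (0, 6)
4. x_1 = 7, x_2 = 0, z = -42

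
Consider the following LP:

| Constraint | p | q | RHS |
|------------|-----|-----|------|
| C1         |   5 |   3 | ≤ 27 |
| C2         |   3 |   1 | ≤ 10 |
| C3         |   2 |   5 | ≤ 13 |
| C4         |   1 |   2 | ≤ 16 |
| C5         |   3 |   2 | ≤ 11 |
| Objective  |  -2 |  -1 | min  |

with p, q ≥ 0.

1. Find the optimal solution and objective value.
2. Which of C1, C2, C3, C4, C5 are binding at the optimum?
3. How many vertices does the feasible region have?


1. p = 3, q = 1, z = -7
2. C2, C5
3. 5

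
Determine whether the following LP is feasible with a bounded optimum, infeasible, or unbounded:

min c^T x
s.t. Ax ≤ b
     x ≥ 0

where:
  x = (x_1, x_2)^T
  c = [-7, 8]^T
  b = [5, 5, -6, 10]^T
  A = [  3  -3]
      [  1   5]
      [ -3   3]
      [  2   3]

Infeasible (no feasible solution exists)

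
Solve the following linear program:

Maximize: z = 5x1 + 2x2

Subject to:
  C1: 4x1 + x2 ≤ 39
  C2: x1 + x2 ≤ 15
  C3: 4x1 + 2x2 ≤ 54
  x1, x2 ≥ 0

Evaluate the objective at each vertex of the feasible region:
  z(0, 0) = 0
  z(9.75, 0) = 48.75
  z(8, 7) = 54  ←
  z(0, 15) = 30
The maximum is at x1 = 8, x2 = 7.

x1 = 8, x2 = 7, z = 54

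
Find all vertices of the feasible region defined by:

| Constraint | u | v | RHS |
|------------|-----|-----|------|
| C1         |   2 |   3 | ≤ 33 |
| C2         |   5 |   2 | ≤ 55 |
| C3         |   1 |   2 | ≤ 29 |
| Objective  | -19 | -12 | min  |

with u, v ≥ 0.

(0, 0), (11, 0), (9, 5), (0, 11)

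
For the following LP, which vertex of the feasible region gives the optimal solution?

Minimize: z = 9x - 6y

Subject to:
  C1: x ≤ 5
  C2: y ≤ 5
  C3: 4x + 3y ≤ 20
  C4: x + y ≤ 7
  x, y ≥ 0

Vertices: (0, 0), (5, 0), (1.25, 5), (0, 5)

Evaluate the objective at each vertex of the feasible region:
  z(0, 0) = 0
  z(5, 0) = 45
  z(1.25, 5) = -18.75
  z(0, 5) = -30  ←
The minimum is at x = 0, y = 5.

(0, 5)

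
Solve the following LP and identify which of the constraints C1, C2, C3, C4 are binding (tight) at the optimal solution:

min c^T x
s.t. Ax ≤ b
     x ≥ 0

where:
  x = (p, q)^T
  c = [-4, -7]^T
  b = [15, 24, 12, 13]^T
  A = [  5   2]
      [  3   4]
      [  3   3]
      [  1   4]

At p = 1, q = 3, compute slack b - a·x for each constraint:
  C1: 15 − 11 = 4  (slack)
  C2: 24 − 15 = 9  (slack)
  C3: 12 − 12 = 0  (binding)
  C4: 13 − 13 = 0  (binding)

Optimal: p = 1, q = 3
Binding: C3, C4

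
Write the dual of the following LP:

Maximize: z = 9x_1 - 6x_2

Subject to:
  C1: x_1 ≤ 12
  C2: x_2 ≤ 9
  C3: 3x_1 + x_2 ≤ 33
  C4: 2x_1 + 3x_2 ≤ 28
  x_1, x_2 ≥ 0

Primal max cᵀx s.t. Ax ≤ b, x ≥ 0  →  Dual min bᵀy s.t. Aᵀy ≥ c, y ≥ 0.

Minimize: z = 12y1 + 9y2 + 33y3 + 28y4

Subject to:
  y1 + 3y3 + 2y4 ≥ 9
  y2 + y3 + 3y4 ≥ -6
  y1, y2, y3, y4 ≥ 0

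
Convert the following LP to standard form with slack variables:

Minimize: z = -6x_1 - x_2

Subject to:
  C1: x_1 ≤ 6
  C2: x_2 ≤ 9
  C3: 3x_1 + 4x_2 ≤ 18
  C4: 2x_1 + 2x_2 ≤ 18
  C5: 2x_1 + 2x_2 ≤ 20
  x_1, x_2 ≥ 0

min z = -6x_1 - x_2

s.t.
  x_1 + s1 = 6
  x_2 + s2 = 9
  3x_1 + 4x_2 + s3 = 18
  2x_1 + 2x_2 + s4 = 18
  2x_1 + 2x_2 + s5 = 20
  x_1, x_2, s1, s2, s3, s4, s5 ≥ 0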